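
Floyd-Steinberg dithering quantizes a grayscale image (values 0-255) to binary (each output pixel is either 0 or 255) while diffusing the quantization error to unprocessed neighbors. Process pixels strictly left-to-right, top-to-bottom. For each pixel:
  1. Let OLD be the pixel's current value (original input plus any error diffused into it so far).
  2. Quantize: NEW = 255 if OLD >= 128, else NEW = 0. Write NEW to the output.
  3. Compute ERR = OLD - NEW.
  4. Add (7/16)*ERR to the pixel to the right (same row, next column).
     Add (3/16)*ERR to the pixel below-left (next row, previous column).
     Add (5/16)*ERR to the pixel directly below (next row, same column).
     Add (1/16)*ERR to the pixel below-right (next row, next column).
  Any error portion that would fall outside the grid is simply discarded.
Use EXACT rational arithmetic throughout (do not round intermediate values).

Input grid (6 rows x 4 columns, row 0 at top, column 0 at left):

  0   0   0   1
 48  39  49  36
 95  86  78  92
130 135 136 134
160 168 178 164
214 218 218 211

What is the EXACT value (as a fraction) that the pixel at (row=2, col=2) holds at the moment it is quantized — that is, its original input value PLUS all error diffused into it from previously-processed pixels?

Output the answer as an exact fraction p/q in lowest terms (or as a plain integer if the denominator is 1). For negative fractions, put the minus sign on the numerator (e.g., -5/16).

(0,0): OLD=0 → NEW=0, ERR=0
(0,1): OLD=0 → NEW=0, ERR=0
(0,2): OLD=0 → NEW=0, ERR=0
(0,3): OLD=1 → NEW=0, ERR=1
(1,0): OLD=48 → NEW=0, ERR=48
(1,1): OLD=60 → NEW=0, ERR=60
(1,2): OLD=1207/16 → NEW=0, ERR=1207/16
(1,3): OLD=17745/256 → NEW=0, ERR=17745/256
(2,0): OLD=485/4 → NEW=0, ERR=485/4
(2,1): OLD=44785/256 → NEW=255, ERR=-20495/256
(2,2): OLD=170589/2048 → NEW=0, ERR=170589/2048
Target (2,2): original=78, with diffused error = 170589/2048

Answer: 170589/2048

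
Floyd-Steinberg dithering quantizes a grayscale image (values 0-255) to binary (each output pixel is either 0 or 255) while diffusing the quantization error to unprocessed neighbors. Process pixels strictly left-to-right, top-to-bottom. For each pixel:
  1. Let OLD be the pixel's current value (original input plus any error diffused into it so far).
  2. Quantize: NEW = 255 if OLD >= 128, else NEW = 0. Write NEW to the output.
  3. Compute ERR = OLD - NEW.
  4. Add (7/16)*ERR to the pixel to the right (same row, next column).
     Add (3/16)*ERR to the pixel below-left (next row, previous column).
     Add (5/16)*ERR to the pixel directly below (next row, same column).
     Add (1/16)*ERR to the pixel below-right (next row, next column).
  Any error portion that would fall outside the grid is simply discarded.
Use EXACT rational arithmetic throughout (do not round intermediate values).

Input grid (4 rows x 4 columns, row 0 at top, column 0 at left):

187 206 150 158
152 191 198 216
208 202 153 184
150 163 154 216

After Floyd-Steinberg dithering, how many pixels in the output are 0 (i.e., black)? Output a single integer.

(0,0): OLD=187 → NEW=255, ERR=-68
(0,1): OLD=705/4 → NEW=255, ERR=-315/4
(0,2): OLD=7395/64 → NEW=0, ERR=7395/64
(0,3): OLD=213557/1024 → NEW=255, ERR=-47563/1024
(1,0): OLD=7423/64 → NEW=0, ERR=7423/64
(1,1): OLD=120089/512 → NEW=255, ERR=-10471/512
(1,2): OLD=3465709/16384 → NEW=255, ERR=-712211/16384
(1,3): OLD=49725707/262144 → NEW=255, ERR=-17121013/262144
(2,0): OLD=1969443/8192 → NEW=255, ERR=-119517/8192
(2,1): OLD=49368145/262144 → NEW=255, ERR=-17478575/262144
(2,2): OLD=50709677/524288 → NEW=0, ERR=50709677/524288
(2,3): OLD=1704470729/8388608 → NEW=255, ERR=-434624311/8388608
(3,0): OLD=557587155/4194304 → NEW=255, ERR=-511960365/4194304
(3,1): OLD=7112575821/67108864 → NEW=0, ERR=7112575821/67108864
(3,2): OLD=232692966259/1073741824 → NEW=255, ERR=-41111198861/1073741824
(3,3): OLD=3248767211173/17179869184 → NEW=255, ERR=-1132099430747/17179869184
Output grid:
  Row 0: ##.#  (1 black, running=1)
  Row 1: .###  (1 black, running=2)
  Row 2: ##.#  (1 black, running=3)
  Row 3: #.##  (1 black, running=4)

Answer: 4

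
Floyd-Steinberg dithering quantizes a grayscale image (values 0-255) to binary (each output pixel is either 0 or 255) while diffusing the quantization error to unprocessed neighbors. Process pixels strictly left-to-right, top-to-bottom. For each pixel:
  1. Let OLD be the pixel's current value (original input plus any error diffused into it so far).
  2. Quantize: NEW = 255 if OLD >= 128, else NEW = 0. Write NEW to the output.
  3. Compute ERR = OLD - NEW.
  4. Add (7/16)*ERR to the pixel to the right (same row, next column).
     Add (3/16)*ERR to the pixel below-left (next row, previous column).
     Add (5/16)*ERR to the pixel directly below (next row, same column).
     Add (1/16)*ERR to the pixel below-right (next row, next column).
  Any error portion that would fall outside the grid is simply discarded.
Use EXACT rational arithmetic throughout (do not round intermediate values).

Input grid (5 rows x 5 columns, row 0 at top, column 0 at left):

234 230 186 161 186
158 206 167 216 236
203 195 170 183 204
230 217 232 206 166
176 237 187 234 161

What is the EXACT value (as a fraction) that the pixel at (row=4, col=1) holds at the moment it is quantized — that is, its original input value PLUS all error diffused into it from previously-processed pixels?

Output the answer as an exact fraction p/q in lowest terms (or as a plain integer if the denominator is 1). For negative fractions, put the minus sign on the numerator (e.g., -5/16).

(0,0): OLD=234 → NEW=255, ERR=-21
(0,1): OLD=3533/16 → NEW=255, ERR=-547/16
(0,2): OLD=43787/256 → NEW=255, ERR=-21493/256
(0,3): OLD=509005/4096 → NEW=0, ERR=509005/4096
(0,4): OLD=15752731/65536 → NEW=255, ERR=-958949/65536
(1,0): OLD=37127/256 → NEW=255, ERR=-28153/256
(1,1): OLD=266545/2048 → NEW=255, ERR=-255695/2048
(1,2): OLD=7032325/65536 → NEW=0, ERR=7032325/65536
(1,3): OLD=77015009/262144 → NEW=255, ERR=10168289/262144
(1,4): OLD=1074431107/4194304 → NEW=255, ERR=4883587/4194304
(2,0): OLD=4758699/32768 → NEW=255, ERR=-3597141/32768
(2,1): OLD=127090953/1048576 → NEW=0, ERR=127090953/1048576
(2,2): OLD=4295453019/16777216 → NEW=255, ERR=17262939/16777216
(2,3): OLD=54357259745/268435456 → NEW=255, ERR=-14093781535/268435456
(2,4): OLD=789491933415/4294967296 → NEW=255, ERR=-305724727065/4294967296
(3,0): OLD=3664489979/16777216 → NEW=255, ERR=-613700101/16777216
(3,1): OLD=31165961055/134217728 → NEW=255, ERR=-3059559585/134217728
(3,2): OLD=945233552965/4294967296 → NEW=255, ERR=-149983107515/4294967296
(3,3): OLD=1383259132925/8589934592 → NEW=255, ERR=-807174188035/8589934592
(3,4): OLD=13656398680337/137438953472 → NEW=0, ERR=13656398680337/137438953472
(4,0): OLD=344230439253/2147483648 → NEW=255, ERR=-203377890987/2147483648
(4,1): OLD=12342639430613/68719476736 → NEW=255, ERR=-5180827137067/68719476736
Target (4,1): original=237, with diffused error = 12342639430613/68719476736

Answer: 12342639430613/68719476736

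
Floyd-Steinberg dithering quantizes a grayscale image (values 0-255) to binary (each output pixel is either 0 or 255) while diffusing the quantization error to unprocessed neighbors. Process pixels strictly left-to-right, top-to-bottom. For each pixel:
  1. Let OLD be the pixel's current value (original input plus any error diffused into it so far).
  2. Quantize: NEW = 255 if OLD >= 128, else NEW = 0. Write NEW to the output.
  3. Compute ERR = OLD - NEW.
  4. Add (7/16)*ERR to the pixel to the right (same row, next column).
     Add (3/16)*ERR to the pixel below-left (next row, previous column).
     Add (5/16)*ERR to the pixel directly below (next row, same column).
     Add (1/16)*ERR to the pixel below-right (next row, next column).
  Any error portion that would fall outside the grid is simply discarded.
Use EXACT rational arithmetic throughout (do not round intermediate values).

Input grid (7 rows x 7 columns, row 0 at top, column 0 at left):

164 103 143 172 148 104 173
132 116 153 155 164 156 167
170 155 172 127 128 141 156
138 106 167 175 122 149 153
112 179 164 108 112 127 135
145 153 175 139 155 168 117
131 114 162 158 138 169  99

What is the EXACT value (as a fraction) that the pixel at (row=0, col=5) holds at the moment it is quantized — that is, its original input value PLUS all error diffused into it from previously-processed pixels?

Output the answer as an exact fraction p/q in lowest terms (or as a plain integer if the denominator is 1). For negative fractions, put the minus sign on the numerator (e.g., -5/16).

(0,0): OLD=164 → NEW=255, ERR=-91
(0,1): OLD=1011/16 → NEW=0, ERR=1011/16
(0,2): OLD=43685/256 → NEW=255, ERR=-21595/256
(0,3): OLD=553347/4096 → NEW=255, ERR=-491133/4096
(0,4): OLD=6261397/65536 → NEW=0, ERR=6261397/65536
(0,5): OLD=152881683/1048576 → NEW=255, ERR=-114505197/1048576
Target (0,5): original=104, with diffused error = 152881683/1048576

Answer: 152881683/1048576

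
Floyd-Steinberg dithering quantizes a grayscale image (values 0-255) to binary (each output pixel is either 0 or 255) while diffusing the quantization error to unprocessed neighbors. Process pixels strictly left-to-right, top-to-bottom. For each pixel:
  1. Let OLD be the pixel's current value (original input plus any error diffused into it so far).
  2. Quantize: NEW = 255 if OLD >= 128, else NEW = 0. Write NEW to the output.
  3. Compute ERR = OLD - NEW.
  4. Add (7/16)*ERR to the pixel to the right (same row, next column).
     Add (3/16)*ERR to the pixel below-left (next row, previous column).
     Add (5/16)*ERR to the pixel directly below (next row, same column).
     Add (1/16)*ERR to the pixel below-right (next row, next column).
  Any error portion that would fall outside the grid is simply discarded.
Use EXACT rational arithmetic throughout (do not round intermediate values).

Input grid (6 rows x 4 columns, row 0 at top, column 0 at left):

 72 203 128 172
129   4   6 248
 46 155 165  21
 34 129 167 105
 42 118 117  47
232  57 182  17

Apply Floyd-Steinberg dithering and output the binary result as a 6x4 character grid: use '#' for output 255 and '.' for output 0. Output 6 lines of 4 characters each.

(0,0): OLD=72 → NEW=0, ERR=72
(0,1): OLD=469/2 → NEW=255, ERR=-41/2
(0,2): OLD=3809/32 → NEW=0, ERR=3809/32
(0,3): OLD=114727/512 → NEW=255, ERR=-15833/512
(1,0): OLD=4725/32 → NEW=255, ERR=-3435/32
(1,1): OLD=-5773/256 → NEW=0, ERR=-5773/256
(1,2): OLD=215055/8192 → NEW=0, ERR=215055/8192
(1,3): OLD=33719705/131072 → NEW=255, ERR=296345/131072
(2,0): OLD=33697/4096 → NEW=0, ERR=33697/4096
(2,1): OLD=19630043/131072 → NEW=255, ERR=-13793317/131072
(2,2): OLD=33076815/262144 → NEW=0, ERR=33076815/262144
(2,3): OLD=329463299/4194304 → NEW=0, ERR=329463299/4194304
(3,0): OLD=35314737/2097152 → NEW=0, ERR=35314737/2097152
(3,1): OLD=4283355951/33554432 → NEW=0, ERR=4283355951/33554432
(3,2): OLD=145186125585/536870912 → NEW=255, ERR=8284043025/536870912
(3,3): OLD=1238529261815/8589934592 → NEW=255, ERR=-951904059145/8589934592
(4,0): OLD=38223825117/536870912 → NEW=0, ERR=38223825117/536870912
(4,1): OLD=828870117751/4294967296 → NEW=255, ERR=-266346542729/4294967296
(4,2): OLD=11255056346039/137438953472 → NEW=0, ERR=11255056346039/137438953472
(4,3): OLD=108107877716017/2199023255552 → NEW=0, ERR=108107877716017/2199023255552
(5,0): OLD=16672831979245/68719476736 → NEW=255, ERR=-850634588435/68719476736
(5,1): OLD=114370462759803/2199023255552 → NEW=0, ERR=114370462759803/2199023255552
(5,2): OLD=259140864701249/1099511627776 → NEW=255, ERR=-21234600381631/1099511627776
(5,3): OLD=1021470210284019/35184372088832 → NEW=0, ERR=1021470210284019/35184372088832
Row 0: .#.#
Row 1: #..#
Row 2: .#..
Row 3: ..##
Row 4: .#..
Row 5: #.#.

Answer: .#.#
#..#
.#..
..##
.#..
#.#.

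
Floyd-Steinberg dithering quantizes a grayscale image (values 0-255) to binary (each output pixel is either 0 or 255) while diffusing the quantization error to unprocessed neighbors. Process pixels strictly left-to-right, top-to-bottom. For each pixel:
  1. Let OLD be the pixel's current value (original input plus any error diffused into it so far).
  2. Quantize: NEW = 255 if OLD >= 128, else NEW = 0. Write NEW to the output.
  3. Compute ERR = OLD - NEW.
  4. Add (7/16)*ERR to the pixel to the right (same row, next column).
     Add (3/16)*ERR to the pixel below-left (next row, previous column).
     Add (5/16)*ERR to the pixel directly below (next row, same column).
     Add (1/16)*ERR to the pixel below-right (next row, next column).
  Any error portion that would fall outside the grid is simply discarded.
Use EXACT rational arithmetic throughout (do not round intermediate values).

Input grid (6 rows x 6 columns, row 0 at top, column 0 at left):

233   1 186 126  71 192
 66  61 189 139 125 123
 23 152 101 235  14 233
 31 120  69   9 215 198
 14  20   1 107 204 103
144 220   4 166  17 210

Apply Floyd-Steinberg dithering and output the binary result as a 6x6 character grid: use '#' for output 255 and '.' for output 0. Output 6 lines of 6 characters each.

(0,0): OLD=233 → NEW=255, ERR=-22
(0,1): OLD=-69/8 → NEW=0, ERR=-69/8
(0,2): OLD=23325/128 → NEW=255, ERR=-9315/128
(0,3): OLD=192843/2048 → NEW=0, ERR=192843/2048
(0,4): OLD=3676429/32768 → NEW=0, ERR=3676429/32768
(0,5): OLD=126398299/524288 → NEW=255, ERR=-7295141/524288
(1,0): OLD=7361/128 → NEW=0, ERR=7361/128
(1,1): OLD=70087/1024 → NEW=0, ERR=70087/1024
(1,2): OLD=6990035/32768 → NEW=255, ERR=-1365805/32768
(1,3): OLD=21846871/131072 → NEW=255, ERR=-11576489/131072
(1,4): OLD=1046031013/8388608 → NEW=0, ERR=1046031013/8388608
(1,5): OLD=24188552179/134217728 → NEW=255, ERR=-10036968461/134217728
(2,0): OLD=881533/16384 → NEW=0, ERR=881533/16384
(2,1): OLD=101034159/524288 → NEW=255, ERR=-32659281/524288
(2,2): OLD=406336717/8388608 → NEW=0, ERR=406336717/8388608
(2,3): OLD=16734746789/67108864 → NEW=255, ERR=-378013531/67108864
(2,4): OLD=66489832559/2147483648 → NEW=0, ERR=66489832559/2147483648
(2,5): OLD=7936074330105/34359738368 → NEW=255, ERR=-825658953735/34359738368
(3,0): OLD=303114285/8388608 → NEW=0, ERR=303114285/8388608
(3,1): OLD=8642769961/67108864 → NEW=255, ERR=-8469990359/67108864
(3,2): OLD=12868646731/536870912 → NEW=0, ERR=12868646731/536870912
(3,3): OLD=912569286049/34359738368 → NEW=0, ERR=912569286049/34359738368
(3,4): OLD=63617075901953/274877906944 → NEW=255, ERR=-6476790368767/274877906944
(3,5): OLD=800960017035375/4398046511104 → NEW=255, ERR=-320541843296145/4398046511104
(4,0): OLD=1746985859/1073741824 → NEW=0, ERR=1746985859/1073741824
(4,1): OLD=-205762435161/17179869184 → NEW=0, ERR=-205762435161/17179869184
(4,2): OLD=188121469893/549755813888 → NEW=0, ERR=188121469893/549755813888
(4,3): OLD=989821098589369/8796093022208 → NEW=0, ERR=989821098589369/8796093022208
(4,4): OLD=32913275533061449/140737488355328 → NEW=255, ERR=-2974783997547191/140737488355328
(4,5): OLD=156509081230558303/2251799813685248 → NEW=0, ERR=156509081230558303/2251799813685248
(5,0): OLD=39104890163173/274877906944 → NEW=255, ERR=-30988976107547/274877906944
(5,1): OLD=1469831630923829/8796093022208 → NEW=255, ERR=-773172089739211/8796093022208
(5,2): OLD=-985046014098025/70368744177664 → NEW=0, ERR=-985046014098025/70368744177664
(5,3): OLD=430317619865179373/2251799813685248 → NEW=255, ERR=-143891332624558867/2251799813685248
(5,4): OLD=11273618259656685/4503599627370496 → NEW=0, ERR=11273618259656685/4503599627370496
(5,5): OLD=16680907800166536273/72057594037927936 → NEW=255, ERR=-1693778679505087407/72057594037927936
Row 0: #.#..#
Row 1: ..##.#
Row 2: .#.#.#
Row 3: .#..##
Row 4: ....#.
Row 5: ##.#.#

Answer: #.#..#
..##.#
.#.#.#
.#..##
....#.
##.#.#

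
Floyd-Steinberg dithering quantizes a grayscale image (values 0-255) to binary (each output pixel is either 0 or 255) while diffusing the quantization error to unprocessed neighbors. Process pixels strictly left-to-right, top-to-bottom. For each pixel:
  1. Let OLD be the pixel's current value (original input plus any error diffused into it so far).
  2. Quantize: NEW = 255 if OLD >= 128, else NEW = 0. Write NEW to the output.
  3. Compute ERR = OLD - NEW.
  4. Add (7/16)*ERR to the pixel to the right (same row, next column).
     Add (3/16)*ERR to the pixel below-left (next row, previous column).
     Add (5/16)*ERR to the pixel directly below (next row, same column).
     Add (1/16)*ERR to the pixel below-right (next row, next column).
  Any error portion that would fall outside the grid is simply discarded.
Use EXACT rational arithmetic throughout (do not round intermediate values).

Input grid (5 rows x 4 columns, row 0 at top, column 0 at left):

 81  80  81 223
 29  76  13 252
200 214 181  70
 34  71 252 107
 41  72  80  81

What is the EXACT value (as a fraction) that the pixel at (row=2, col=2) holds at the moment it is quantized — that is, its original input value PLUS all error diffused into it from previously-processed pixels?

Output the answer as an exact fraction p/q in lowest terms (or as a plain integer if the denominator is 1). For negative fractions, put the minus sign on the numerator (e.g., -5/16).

Answer: 402844999/2097152

Derivation:
(0,0): OLD=81 → NEW=0, ERR=81
(0,1): OLD=1847/16 → NEW=0, ERR=1847/16
(0,2): OLD=33665/256 → NEW=255, ERR=-31615/256
(0,3): OLD=692103/4096 → NEW=255, ERR=-352377/4096
(1,0): OLD=19445/256 → NEW=0, ERR=19445/256
(1,1): OLD=260531/2048 → NEW=0, ERR=260531/2048
(1,2): OLD=1385903/65536 → NEW=0, ERR=1385903/65536
(1,3): OLD=237658873/1048576 → NEW=255, ERR=-29728007/1048576
(2,0): OLD=8112993/32768 → NEW=255, ERR=-242847/32768
(2,1): OLD=271815995/1048576 → NEW=255, ERR=4429115/1048576
(2,2): OLD=402844999/2097152 → NEW=255, ERR=-131928761/2097152
Target (2,2): original=181, with diffused error = 402844999/2097152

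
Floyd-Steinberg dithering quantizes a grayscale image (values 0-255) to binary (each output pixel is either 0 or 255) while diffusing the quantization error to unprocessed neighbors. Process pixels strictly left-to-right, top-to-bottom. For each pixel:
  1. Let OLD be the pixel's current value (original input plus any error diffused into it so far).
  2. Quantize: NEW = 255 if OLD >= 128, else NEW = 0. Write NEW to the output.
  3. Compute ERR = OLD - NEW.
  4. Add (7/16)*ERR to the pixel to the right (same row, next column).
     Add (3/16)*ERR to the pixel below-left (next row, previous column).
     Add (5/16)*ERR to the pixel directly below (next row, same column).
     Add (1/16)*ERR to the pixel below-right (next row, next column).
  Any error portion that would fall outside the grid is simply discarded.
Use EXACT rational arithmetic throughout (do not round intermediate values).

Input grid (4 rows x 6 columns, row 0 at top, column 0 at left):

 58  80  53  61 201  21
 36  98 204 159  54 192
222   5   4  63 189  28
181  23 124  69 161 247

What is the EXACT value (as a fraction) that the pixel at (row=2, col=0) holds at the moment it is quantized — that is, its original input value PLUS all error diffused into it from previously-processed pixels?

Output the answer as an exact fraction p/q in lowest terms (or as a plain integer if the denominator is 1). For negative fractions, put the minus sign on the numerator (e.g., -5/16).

Answer: 3801901/16384

Derivation:
(0,0): OLD=58 → NEW=0, ERR=58
(0,1): OLD=843/8 → NEW=0, ERR=843/8
(0,2): OLD=12685/128 → NEW=0, ERR=12685/128
(0,3): OLD=213723/2048 → NEW=0, ERR=213723/2048
(0,4): OLD=8082429/32768 → NEW=255, ERR=-273411/32768
(0,5): OLD=9096171/524288 → NEW=0, ERR=9096171/524288
(1,0): OLD=9457/128 → NEW=0, ERR=9457/128
(1,1): OLD=189911/1024 → NEW=255, ERR=-71209/1024
(1,2): OLD=7559523/32768 → NEW=255, ERR=-796317/32768
(1,3): OLD=24328135/131072 → NEW=255, ERR=-9095225/131072
(1,4): OLD=258447253/8388608 → NEW=0, ERR=258447253/8388608
(1,5): OLD=28236635011/134217728 → NEW=255, ERR=-5988885629/134217728
(2,0): OLD=3801901/16384 → NEW=255, ERR=-376019/16384
Target (2,0): original=222, with diffused error = 3801901/16384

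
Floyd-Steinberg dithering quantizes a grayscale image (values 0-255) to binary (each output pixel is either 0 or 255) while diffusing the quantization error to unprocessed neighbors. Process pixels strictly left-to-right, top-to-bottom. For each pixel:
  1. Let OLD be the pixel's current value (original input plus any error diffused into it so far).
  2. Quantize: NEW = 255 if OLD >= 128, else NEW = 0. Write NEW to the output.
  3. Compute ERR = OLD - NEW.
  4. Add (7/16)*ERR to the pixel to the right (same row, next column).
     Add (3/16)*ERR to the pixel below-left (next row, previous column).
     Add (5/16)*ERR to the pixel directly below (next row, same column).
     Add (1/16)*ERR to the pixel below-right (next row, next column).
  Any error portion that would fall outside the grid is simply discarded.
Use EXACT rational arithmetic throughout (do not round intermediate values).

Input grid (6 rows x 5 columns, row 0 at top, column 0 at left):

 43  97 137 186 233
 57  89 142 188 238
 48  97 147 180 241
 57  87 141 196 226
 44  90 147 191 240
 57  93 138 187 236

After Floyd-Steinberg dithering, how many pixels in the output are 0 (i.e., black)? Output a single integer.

Answer: 13

Derivation:
(0,0): OLD=43 → NEW=0, ERR=43
(0,1): OLD=1853/16 → NEW=0, ERR=1853/16
(0,2): OLD=48043/256 → NEW=255, ERR=-17237/256
(0,3): OLD=641197/4096 → NEW=255, ERR=-403283/4096
(0,4): OLD=12446907/65536 → NEW=255, ERR=-4264773/65536
(1,0): OLD=23591/256 → NEW=0, ERR=23591/256
(1,1): OLD=318609/2048 → NEW=255, ERR=-203631/2048
(1,2): OLD=4340837/65536 → NEW=0, ERR=4340837/65536
(1,3): OLD=44512129/262144 → NEW=255, ERR=-22334591/262144
(1,4): OLD=730796643/4194304 → NEW=255, ERR=-338750877/4194304
(2,0): OLD=1905611/32768 → NEW=0, ERR=1905611/32768
(2,1): OLD=114871273/1048576 → NEW=0, ERR=114871273/1048576
(2,2): OLD=3245342459/16777216 → NEW=255, ERR=-1032847621/16777216
(2,3): OLD=30987623361/268435456 → NEW=0, ERR=30987623361/268435456
(2,4): OLD=1120729580039/4294967296 → NEW=255, ERR=25512919559/4294967296
(3,0): OLD=1605812891/16777216 → NEW=0, ERR=1605812891/16777216
(3,1): OLD=20830703359/134217728 → NEW=255, ERR=-13394817281/134217728
(3,2): OLD=457805053093/4294967296 → NEW=0, ERR=457805053093/4294967296
(3,3): OLD=2370599056061/8589934592 → NEW=255, ERR=180165735101/8589934592
(3,4): OLD=33569096773521/137438953472 → NEW=255, ERR=-1477836361839/137438953472
(4,0): OLD=118537344309/2147483648 → NEW=0, ERR=118537344309/2147483648
(4,1): OLD=7485608220981/68719476736 → NEW=0, ERR=7485608220981/68719476736
(4,2): OLD=248117702271931/1099511627776 → NEW=255, ERR=-32257762810949/1099511627776
(4,3): OLD=3331339286179125/17592186044416 → NEW=255, ERR=-1154668155146955/17592186044416
(4,4): OLD=58894481478438643/281474976710656 → NEW=255, ERR=-12881637582778637/281474976710656
(5,0): OLD=104094962535615/1099511627776 → NEW=0, ERR=104094962535615/1099511627776
(5,1): OLD=1463752264705917/8796093022208 → NEW=255, ERR=-779251455957123/8796093022208
(5,2): OLD=23805716616925157/281474976710656 → NEW=0, ERR=23805716616925157/281474976710656
(5,3): OLD=217384198549265899/1125899906842624 → NEW=255, ERR=-69720277695603221/1125899906842624
(5,4): OLD=3431824590783547817/18014398509481984 → NEW=255, ERR=-1161847029134358103/18014398509481984
Output grid:
  Row 0: ..###  (2 black, running=2)
  Row 1: .#.##  (2 black, running=4)
  Row 2: ..#.#  (3 black, running=7)
  Row 3: .#.##  (2 black, running=9)
  Row 4: ..###  (2 black, running=11)
  Row 5: .#.##  (2 black, running=13)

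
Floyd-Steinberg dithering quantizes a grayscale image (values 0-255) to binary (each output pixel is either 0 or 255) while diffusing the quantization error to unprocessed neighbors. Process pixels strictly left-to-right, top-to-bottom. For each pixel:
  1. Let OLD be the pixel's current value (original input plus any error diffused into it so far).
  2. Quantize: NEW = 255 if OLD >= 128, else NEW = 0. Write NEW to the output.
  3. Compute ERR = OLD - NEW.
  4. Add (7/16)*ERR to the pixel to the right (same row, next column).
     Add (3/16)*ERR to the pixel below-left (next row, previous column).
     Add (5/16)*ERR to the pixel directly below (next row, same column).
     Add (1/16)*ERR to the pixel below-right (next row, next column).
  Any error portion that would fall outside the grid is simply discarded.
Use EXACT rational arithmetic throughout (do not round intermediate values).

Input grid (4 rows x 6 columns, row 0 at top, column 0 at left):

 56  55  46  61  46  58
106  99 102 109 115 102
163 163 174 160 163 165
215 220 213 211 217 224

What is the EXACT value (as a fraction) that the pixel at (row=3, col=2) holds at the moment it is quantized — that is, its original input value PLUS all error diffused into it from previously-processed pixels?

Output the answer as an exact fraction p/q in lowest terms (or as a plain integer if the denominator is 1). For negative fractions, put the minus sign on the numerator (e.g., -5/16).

Answer: 27470422319/134217728

Derivation:
(0,0): OLD=56 → NEW=0, ERR=56
(0,1): OLD=159/2 → NEW=0, ERR=159/2
(0,2): OLD=2585/32 → NEW=0, ERR=2585/32
(0,3): OLD=49327/512 → NEW=0, ERR=49327/512
(0,4): OLD=722121/8192 → NEW=0, ERR=722121/8192
(0,5): OLD=12657023/131072 → NEW=0, ERR=12657023/131072
(1,0): OLD=4429/32 → NEW=255, ERR=-3731/32
(1,1): OLD=23419/256 → NEW=0, ERR=23419/256
(1,2): OLD=1558935/8192 → NEW=255, ERR=-530025/8192
(1,3): OLD=4337739/32768 → NEW=255, ERR=-4018101/32768
(1,4): OLD=237034113/2097152 → NEW=0, ERR=237034113/2097152
(1,5): OLD=6279215671/33554432 → NEW=255, ERR=-2277164489/33554432
(2,0): OLD=588665/4096 → NEW=255, ERR=-455815/4096
(2,1): OLD=16185155/131072 → NEW=0, ERR=16185155/131072
(2,2): OLD=399571849/2097152 → NEW=255, ERR=-135201911/2097152
(2,3): OLD=1855959681/16777216 → NEW=0, ERR=1855959681/16777216
(2,4): OLD=121510094339/536870912 → NEW=255, ERR=-15391988221/536870912
(2,5): OLD=1188102863941/8589934592 → NEW=255, ERR=-1002330457019/8589934592
(3,0): OLD=426512745/2097152 → NEW=255, ERR=-108261015/2097152
(3,1): OLD=3639988661/16777216 → NEW=255, ERR=-638201419/16777216
(3,2): OLD=27470422319/134217728 → NEW=255, ERR=-6755098321/134217728
Target (3,2): original=213, with diffused error = 27470422319/134217728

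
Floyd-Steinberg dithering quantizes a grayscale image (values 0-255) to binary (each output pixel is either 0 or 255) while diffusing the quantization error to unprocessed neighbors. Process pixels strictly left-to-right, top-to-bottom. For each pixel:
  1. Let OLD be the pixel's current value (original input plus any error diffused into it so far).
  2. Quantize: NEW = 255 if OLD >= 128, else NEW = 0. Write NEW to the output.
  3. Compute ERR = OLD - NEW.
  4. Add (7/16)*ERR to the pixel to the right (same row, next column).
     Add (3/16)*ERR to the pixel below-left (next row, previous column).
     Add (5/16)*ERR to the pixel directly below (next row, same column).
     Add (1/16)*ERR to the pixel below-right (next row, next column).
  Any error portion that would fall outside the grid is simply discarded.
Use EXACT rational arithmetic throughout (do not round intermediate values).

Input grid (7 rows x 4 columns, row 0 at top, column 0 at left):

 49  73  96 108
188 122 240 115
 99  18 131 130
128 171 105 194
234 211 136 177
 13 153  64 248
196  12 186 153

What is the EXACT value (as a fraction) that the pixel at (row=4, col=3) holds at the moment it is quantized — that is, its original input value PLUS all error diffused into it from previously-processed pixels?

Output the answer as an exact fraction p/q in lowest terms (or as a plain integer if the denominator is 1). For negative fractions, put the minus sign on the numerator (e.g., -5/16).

Answer: 3798030295495009/17592186044416

Derivation:
(0,0): OLD=49 → NEW=0, ERR=49
(0,1): OLD=1511/16 → NEW=0, ERR=1511/16
(0,2): OLD=35153/256 → NEW=255, ERR=-30127/256
(0,3): OLD=231479/4096 → NEW=0, ERR=231479/4096
(1,0): OLD=56581/256 → NEW=255, ERR=-8699/256
(1,1): OLD=240931/2048 → NEW=0, ERR=240931/2048
(1,2): OLD=17772767/65536 → NEW=255, ERR=1061087/65536
(1,3): OLD=138819657/1048576 → NEW=255, ERR=-128567223/1048576
(2,0): OLD=3618865/32768 → NEW=0, ERR=3618865/32768
(2,1): OLD=109043755/1048576 → NEW=0, ERR=109043755/1048576
(2,2): OLD=347957943/2097152 → NEW=255, ERR=-186815817/2097152
(2,3): OLD=1802647995/33554432 → NEW=0, ERR=1802647995/33554432
(3,0): OLD=3053633313/16777216 → NEW=255, ERR=-1224556767/16777216
(3,1): OLD=43423345279/268435456 → NEW=255, ERR=-25027696001/268435456
(3,2): OLD=227394324353/4294967296 → NEW=0, ERR=227394324353/4294967296
(3,3): OLD=15694434680839/68719476736 → NEW=255, ERR=-1829031886841/68719476736
(4,0): OLD=831974717901/4294967296 → NEW=255, ERR=-263241942579/4294967296
(4,1): OLD=5511798376935/34359738368 → NEW=255, ERR=-3249934906905/34359738368
(4,2): OLD=110331852792327/1099511627776 → NEW=0, ERR=110331852792327/1099511627776
(4,3): OLD=3798030295495009/17592186044416 → NEW=255, ERR=-687977145831071/17592186044416
Target (4,3): original=177, with diffused error = 3798030295495009/17592186044416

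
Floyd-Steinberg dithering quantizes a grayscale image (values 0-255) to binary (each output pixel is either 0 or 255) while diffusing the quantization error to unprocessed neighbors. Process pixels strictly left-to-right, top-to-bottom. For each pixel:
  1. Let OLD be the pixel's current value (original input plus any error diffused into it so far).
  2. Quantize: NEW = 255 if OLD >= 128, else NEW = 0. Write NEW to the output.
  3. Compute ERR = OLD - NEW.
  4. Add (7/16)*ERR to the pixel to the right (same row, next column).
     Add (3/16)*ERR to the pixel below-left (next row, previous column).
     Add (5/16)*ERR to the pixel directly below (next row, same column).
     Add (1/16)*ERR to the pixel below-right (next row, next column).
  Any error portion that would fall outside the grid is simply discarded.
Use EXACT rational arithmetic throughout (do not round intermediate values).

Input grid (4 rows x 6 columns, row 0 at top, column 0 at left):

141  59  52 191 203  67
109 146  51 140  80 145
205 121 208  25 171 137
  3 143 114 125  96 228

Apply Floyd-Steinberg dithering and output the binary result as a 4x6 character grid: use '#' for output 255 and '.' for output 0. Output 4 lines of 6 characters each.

(0,0): OLD=141 → NEW=255, ERR=-114
(0,1): OLD=73/8 → NEW=0, ERR=73/8
(0,2): OLD=7167/128 → NEW=0, ERR=7167/128
(0,3): OLD=441337/2048 → NEW=255, ERR=-80903/2048
(0,4): OLD=6085583/32768 → NEW=255, ERR=-2270257/32768
(0,5): OLD=19235497/524288 → NEW=0, ERR=19235497/524288
(1,0): OLD=9611/128 → NEW=0, ERR=9611/128
(1,1): OLD=189517/1024 → NEW=255, ERR=-71603/1024
(1,2): OLD=1018065/32768 → NEW=0, ERR=1018065/32768
(1,3): OLD=17269629/131072 → NEW=255, ERR=-16153731/131072
(1,4): OLD=74158935/8388608 → NEW=0, ERR=74158935/8388608
(1,5): OLD=20938337073/134217728 → NEW=255, ERR=-13287183567/134217728
(2,0): OLD=3528351/16384 → NEW=255, ERR=-649569/16384
(2,1): OLD=48403013/524288 → NEW=0, ERR=48403013/524288
(2,2): OLD=1934591247/8388608 → NEW=255, ERR=-204503793/8388608
(2,3): OLD=-1381087913/67108864 → NEW=0, ERR=-1381087913/67108864
(2,4): OLD=297414216581/2147483648 → NEW=255, ERR=-250194113659/2147483648
(2,5): OLD=1911935362803/34359738368 → NEW=0, ERR=1911935362803/34359738368
(3,0): OLD=66443823/8388608 → NEW=0, ERR=66443823/8388608
(3,1): OLD=11292196099/67108864 → NEW=255, ERR=-5820564221/67108864
(3,2): OLD=37767394297/536870912 → NEW=0, ERR=37767394297/536870912
(3,3): OLD=4328544958251/34359738368 → NEW=0, ERR=4328544958251/34359738368
(3,4): OLD=34044766412619/274877906944 → NEW=0, ERR=34044766412619/274877906944
(3,5): OLD=1285520537383813/4398046511104 → NEW=255, ERR=164018677052293/4398046511104
Row 0: #..##.
Row 1: .#.#.#
Row 2: #.#.#.
Row 3: .#...#

Answer: #..##.
.#.#.#
#.#.#.
.#...#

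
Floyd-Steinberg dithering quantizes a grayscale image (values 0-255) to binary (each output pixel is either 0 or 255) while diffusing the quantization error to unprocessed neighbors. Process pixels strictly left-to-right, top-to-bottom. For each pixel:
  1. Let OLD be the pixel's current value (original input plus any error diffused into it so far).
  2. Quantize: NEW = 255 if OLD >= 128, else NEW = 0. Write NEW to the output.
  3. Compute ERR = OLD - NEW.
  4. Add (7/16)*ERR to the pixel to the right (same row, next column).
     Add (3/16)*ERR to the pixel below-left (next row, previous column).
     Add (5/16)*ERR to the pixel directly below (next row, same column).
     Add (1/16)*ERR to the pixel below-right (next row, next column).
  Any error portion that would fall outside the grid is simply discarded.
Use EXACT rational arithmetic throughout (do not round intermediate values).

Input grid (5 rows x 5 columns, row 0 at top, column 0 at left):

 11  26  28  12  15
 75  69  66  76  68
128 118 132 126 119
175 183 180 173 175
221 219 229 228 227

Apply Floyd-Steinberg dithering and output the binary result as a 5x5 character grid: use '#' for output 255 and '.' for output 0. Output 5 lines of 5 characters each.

(0,0): OLD=11 → NEW=0, ERR=11
(0,1): OLD=493/16 → NEW=0, ERR=493/16
(0,2): OLD=10619/256 → NEW=0, ERR=10619/256
(0,3): OLD=123485/4096 → NEW=0, ERR=123485/4096
(0,4): OLD=1847435/65536 → NEW=0, ERR=1847435/65536
(1,0): OLD=21559/256 → NEW=0, ERR=21559/256
(1,1): OLD=253825/2048 → NEW=0, ERR=253825/2048
(1,2): OLD=9225109/65536 → NEW=255, ERR=-7486571/65536
(1,3): OLD=11356337/262144 → NEW=0, ERR=11356337/262144
(1,4): OLD=409558771/4194304 → NEW=0, ERR=409558771/4194304
(2,0): OLD=5818139/32768 → NEW=255, ERR=-2537701/32768
(2,1): OLD=111875545/1048576 → NEW=0, ERR=111875545/1048576
(2,2): OLD=2665030091/16777216 → NEW=255, ERR=-1613159989/16777216
(2,3): OLD=29162918449/268435456 → NEW=0, ERR=29162918449/268435456
(2,4): OLD=857929233175/4294967296 → NEW=255, ERR=-237287427305/4294967296
(3,0): OLD=2865607275/16777216 → NEW=255, ERR=-1412582805/16777216
(3,1): OLD=21023434767/134217728 → NEW=255, ERR=-13202085873/134217728
(3,2): OLD=575341006805/4294967296 → NEW=255, ERR=-519875653675/4294967296
(3,3): OLD=1182192767053/8589934592 → NEW=255, ERR=-1008240553907/8589934592
(3,4): OLD=15554472097569/137438953472 → NEW=0, ERR=15554472097569/137438953472
(4,0): OLD=378484316389/2147483648 → NEW=255, ERR=-169124013851/2147483648
(4,1): OLD=8648247312485/68719476736 → NEW=0, ERR=8648247312485/68719476736
(4,2): OLD=239778600393355/1099511627776 → NEW=255, ERR=-40596864689525/1099511627776
(4,3): OLD=3321785573800549/17592186044416 → NEW=255, ERR=-1164221867525531/17592186044416
(4,4): OLD=63635252128682819/281474976710656 → NEW=255, ERR=-8140866932534461/281474976710656
Row 0: .....
Row 1: ..#..
Row 2: #.#.#
Row 3: ####.
Row 4: #.###

Answer: .....
..#..
#.#.#
####.
#.###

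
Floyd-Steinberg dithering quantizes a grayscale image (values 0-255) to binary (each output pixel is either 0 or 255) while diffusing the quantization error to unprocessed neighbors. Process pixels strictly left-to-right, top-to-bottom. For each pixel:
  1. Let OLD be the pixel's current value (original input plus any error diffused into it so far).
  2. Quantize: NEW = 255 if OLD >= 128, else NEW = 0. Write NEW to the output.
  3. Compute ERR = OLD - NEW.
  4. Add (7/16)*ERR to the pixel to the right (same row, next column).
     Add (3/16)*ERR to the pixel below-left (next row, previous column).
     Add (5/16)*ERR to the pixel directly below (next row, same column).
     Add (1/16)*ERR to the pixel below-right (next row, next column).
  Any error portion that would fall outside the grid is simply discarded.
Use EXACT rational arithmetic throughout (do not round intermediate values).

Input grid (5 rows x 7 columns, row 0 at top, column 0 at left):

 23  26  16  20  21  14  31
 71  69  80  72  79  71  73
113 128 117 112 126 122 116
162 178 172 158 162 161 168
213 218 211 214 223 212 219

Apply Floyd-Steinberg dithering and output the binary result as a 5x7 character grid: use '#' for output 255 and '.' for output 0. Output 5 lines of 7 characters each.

Answer: .......
..#..#.
#.#.#.#
##.##.#
#######

Derivation:
(0,0): OLD=23 → NEW=0, ERR=23
(0,1): OLD=577/16 → NEW=0, ERR=577/16
(0,2): OLD=8135/256 → NEW=0, ERR=8135/256
(0,3): OLD=138865/4096 → NEW=0, ERR=138865/4096
(0,4): OLD=2348311/65536 → NEW=0, ERR=2348311/65536
(0,5): OLD=31118241/1048576 → NEW=0, ERR=31118241/1048576
(0,6): OLD=737921383/16777216 → NEW=0, ERR=737921383/16777216
(1,0): OLD=21747/256 → NEW=0, ERR=21747/256
(1,1): OLD=255653/2048 → NEW=0, ERR=255653/2048
(1,2): OLD=10037129/65536 → NEW=255, ERR=-6674551/65536
(1,3): OLD=12253077/262144 → NEW=0, ERR=12253077/262144
(1,4): OLD=1985255263/16777216 → NEW=0, ERR=1985255263/16777216
(1,5): OLD=19130047631/134217728 → NEW=255, ERR=-15095473009/134217728
(1,6): OLD=84597985409/2147483648 → NEW=0, ERR=84597985409/2147483648
(2,0): OLD=5339623/32768 → NEW=255, ERR=-3016217/32768
(2,1): OLD=118438749/1048576 → NEW=0, ERR=118438749/1048576
(2,2): OLD=2535972695/16777216 → NEW=255, ERR=-1742217385/16777216
(2,3): OLD=13018657375/134217728 → NEW=0, ERR=13018657375/134217728
(2,4): OLD=201055454095/1073741824 → NEW=255, ERR=-72748711025/1073741824
(2,5): OLD=2473674915717/34359738368 → NEW=0, ERR=2473674915717/34359738368
(2,6): OLD=83990796563443/549755813888 → NEW=255, ERR=-56196935977997/549755813888
(3,0): OLD=2590630519/16777216 → NEW=255, ERR=-1687559561/16777216
(3,1): OLD=19336369451/134217728 → NEW=255, ERR=-14889151189/134217728
(3,2): OLD=124835282865/1073741824 → NEW=0, ERR=124835282865/1073741824
(3,3): OLD=944816140103/4294967296 → NEW=255, ERR=-150400520377/4294967296
(3,4): OLD=79752019979895/549755813888 → NEW=255, ERR=-60435712561545/549755813888
(3,5): OLD=492588416961621/4398046511104 → NEW=0, ERR=492588416961621/4398046511104
(3,6): OLD=13338820890670795/70368744177664 → NEW=255, ERR=-4605208874633525/70368744177664
(4,0): OLD=345244181017/2147483648 → NEW=255, ERR=-202364149223/2147483648
(4,1): OLD=5415745897925/34359738368 → NEW=255, ERR=-3345987385915/34359738368
(4,2): OLD=105128975093931/549755813888 → NEW=255, ERR=-35058757447509/549755813888
(4,3): OLD=711652399360457/4398046511104 → NEW=255, ERR=-409849460971063/4398046511104
(4,4): OLD=5864805170189323/35184372088832 → NEW=255, ERR=-3107209712462837/35184372088832
(4,5): OLD=213045519801307915/1125899906842624 → NEW=255, ERR=-74058956443561205/1125899906842624
(4,6): OLD=3184426503243119037/18014398509481984 → NEW=255, ERR=-1409245116674786883/18014398509481984
Row 0: .......
Row 1: ..#..#.
Row 2: #.#.#.#
Row 3: ##.##.#
Row 4: #######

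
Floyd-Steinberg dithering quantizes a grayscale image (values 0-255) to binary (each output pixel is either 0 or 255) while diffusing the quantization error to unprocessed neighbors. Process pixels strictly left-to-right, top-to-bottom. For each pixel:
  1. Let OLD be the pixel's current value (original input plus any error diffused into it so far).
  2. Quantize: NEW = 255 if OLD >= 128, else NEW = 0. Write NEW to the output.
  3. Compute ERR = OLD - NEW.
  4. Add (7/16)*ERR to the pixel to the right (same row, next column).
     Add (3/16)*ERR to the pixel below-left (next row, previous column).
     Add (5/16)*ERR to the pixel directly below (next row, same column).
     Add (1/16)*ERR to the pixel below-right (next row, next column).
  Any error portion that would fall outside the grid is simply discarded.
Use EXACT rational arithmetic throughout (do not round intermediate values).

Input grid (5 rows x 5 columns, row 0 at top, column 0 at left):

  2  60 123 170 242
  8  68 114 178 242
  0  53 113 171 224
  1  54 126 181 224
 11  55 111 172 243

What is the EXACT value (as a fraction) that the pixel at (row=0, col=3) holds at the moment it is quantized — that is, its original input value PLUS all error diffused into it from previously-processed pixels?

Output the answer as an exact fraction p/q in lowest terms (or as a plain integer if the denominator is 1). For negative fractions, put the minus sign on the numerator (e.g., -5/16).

Answer: 253751/2048

Derivation:
(0,0): OLD=2 → NEW=0, ERR=2
(0,1): OLD=487/8 → NEW=0, ERR=487/8
(0,2): OLD=19153/128 → NEW=255, ERR=-13487/128
(0,3): OLD=253751/2048 → NEW=0, ERR=253751/2048
Target (0,3): original=170, with diffused error = 253751/2048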